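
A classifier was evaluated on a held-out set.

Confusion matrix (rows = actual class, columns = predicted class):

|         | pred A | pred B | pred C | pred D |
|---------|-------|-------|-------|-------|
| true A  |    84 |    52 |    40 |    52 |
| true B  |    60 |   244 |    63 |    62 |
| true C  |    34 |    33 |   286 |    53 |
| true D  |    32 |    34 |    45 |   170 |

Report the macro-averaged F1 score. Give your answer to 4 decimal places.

0.5577

Per-class F1 score (2·TP/(2·TP+FP+FN)):
  A: TP=84, FP=60+34+32=126, FN=52+40+52=144 → 168/438 = 0.38356
  B: TP=244, FP=52+33+34=119, FN=60+63+62=185 → 488/792 = 0.61616
  C: TP=286, FP=40+63+45=148, FN=34+33+53=120 → 572/840 = 0.68095
  D: TP=170, FP=52+62+53=167, FN=32+34+45=111 → 340/618 = 0.55016
Macro-F1 score = mean = (0.38356 + 0.61616 + 0.68095 + 0.55016) / 4 = 0.5577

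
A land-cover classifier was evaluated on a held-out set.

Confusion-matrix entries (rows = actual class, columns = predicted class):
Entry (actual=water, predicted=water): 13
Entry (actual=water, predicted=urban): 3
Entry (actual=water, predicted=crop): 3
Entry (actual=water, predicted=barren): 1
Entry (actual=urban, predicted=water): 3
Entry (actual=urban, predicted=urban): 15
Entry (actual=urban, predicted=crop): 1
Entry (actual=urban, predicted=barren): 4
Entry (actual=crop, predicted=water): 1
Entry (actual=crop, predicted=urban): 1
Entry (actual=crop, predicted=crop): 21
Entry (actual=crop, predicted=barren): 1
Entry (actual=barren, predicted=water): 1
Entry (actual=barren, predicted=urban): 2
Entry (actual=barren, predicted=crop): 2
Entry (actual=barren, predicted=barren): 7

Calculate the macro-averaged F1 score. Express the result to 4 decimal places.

0.6874

Per-class F1 score (2·TP/(2·TP+FP+FN)):
  water: TP=13, FP=3+1+1=5, FN=3+3+1=7 → 26/38 = 0.68421
  urban: TP=15, FP=3+1+2=6, FN=3+1+4=8 → 30/44 = 0.68182
  crop: TP=21, FP=3+1+2=6, FN=1+1+1=3 → 42/51 = 0.82353
  barren: TP=7, FP=1+4+1=6, FN=1+2+2=5 → 14/25 = 0.56000
Macro-F1 score = mean = (0.68421 + 0.68182 + 0.82353 + 0.56000) / 4 = 0.6874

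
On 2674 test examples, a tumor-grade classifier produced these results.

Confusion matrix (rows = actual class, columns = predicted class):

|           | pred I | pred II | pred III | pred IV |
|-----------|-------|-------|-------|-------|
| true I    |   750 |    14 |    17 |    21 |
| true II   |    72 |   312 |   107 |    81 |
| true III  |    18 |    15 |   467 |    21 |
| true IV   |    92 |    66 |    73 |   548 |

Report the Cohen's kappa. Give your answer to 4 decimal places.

0.6989

Observed agreement pₒ = trace/N = 2077/2674 = 0.77674
Expected agreement pₑ = Σ (rowᵢ·colᵢ)/N² = (802·932 + 572·407 + 521·664 + 779·671)/2674² = 0.25858
κ = (pₒ − pₑ)/(1 − pₑ) = (0.77674 − 0.25858)/(1 − 0.25858) = 0.6989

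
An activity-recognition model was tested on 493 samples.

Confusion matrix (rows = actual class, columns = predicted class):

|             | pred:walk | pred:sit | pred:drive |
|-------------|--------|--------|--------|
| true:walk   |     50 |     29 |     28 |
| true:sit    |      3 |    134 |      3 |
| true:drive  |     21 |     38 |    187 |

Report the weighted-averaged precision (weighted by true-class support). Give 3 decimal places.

Per-class precision (TP/(TP+FP)):
  walk: TP=50, FP=3+21=24 → 50/74 = 0.6757
  sit: TP=134, FP=29+38=67 → 134/201 = 0.6667
  drive: TP=187, FP=28+3=31 → 187/218 = 0.8578
Weighted-precision = Σ (supportᵢ/N)·precisionᵢ with N=493: (107/493)·0.6757 + (140/493)·0.6667 + (246/493)·0.8578 = 0.764

0.764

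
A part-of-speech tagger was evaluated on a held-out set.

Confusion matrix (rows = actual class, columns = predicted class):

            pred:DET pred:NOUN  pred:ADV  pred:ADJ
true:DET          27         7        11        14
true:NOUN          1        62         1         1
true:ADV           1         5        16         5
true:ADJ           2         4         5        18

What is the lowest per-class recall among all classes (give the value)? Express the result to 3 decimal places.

0.458

Per-class recall (TP/(TP+FN)):
  DET: TP=27, FN=7+11+14=32 → 27/59 = 0.4576
  NOUN: TP=62, FN=1+1+1=3 → 62/65 = 0.9538
  ADV: TP=16, FN=1+5+5=11 → 16/27 = 0.5926
  ADJ: TP=18, FN=2+4+5=11 → 18/29 = 0.6207
Lowest is class 'DET' with recall = 0.458.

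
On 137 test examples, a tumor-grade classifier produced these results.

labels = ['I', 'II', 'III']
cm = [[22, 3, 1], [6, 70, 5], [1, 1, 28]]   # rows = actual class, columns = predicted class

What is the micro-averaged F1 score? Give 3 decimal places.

0.876

Micro-averaging pools counts across classes: ΣTP=120, ΣFP=17, ΣFN=17.
Micro-F1 score = 2·TP/(2·TP+FP+FN) on pooled counts = 0.876 (equals overall accuracy in single-label multiclass).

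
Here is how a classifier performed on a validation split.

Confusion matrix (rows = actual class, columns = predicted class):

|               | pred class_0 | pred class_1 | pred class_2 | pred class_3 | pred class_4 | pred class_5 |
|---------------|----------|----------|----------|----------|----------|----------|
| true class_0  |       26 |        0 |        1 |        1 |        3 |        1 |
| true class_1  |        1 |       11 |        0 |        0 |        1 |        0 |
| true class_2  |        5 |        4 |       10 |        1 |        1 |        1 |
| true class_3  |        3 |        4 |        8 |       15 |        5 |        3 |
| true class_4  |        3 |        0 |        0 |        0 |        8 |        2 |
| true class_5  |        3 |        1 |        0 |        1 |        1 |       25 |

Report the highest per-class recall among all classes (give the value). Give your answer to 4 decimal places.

0.8462

Per-class recall (TP/(TP+FN)):
  class_0: TP=26, FN=0+1+1+3+1=6 → 26/32 = 0.81250
  class_1: TP=11, FN=1+0+0+1+0=2 → 11/13 = 0.84615
  class_2: TP=10, FN=5+4+1+1+1=12 → 10/22 = 0.45455
  class_3: TP=15, FN=3+4+8+5+3=23 → 15/38 = 0.39474
  class_4: TP=8, FN=3+0+0+0+2=5 → 8/13 = 0.61538
  class_5: TP=25, FN=3+1+0+1+1=6 → 25/31 = 0.80645
Highest is class 'class_1' with recall = 0.8462.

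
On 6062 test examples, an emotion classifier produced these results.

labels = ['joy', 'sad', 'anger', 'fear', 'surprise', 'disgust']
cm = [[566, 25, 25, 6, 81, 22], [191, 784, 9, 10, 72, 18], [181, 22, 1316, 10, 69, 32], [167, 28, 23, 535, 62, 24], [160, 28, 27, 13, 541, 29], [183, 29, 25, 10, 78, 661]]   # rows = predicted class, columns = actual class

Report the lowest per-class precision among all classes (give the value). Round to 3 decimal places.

0.638

Per-class precision (TP/(TP+FP)):
  joy: TP=566, FP=25+25+6+81+22=159 → 566/725 = 0.7807
  sad: TP=784, FP=191+9+10+72+18=300 → 784/1084 = 0.7232
  anger: TP=1316, FP=181+22+10+69+32=314 → 1316/1630 = 0.8074
  fear: TP=535, FP=167+28+23+62+24=304 → 535/839 = 0.6377
  surprise: TP=541, FP=160+28+27+13+29=257 → 541/798 = 0.6779
  disgust: TP=661, FP=183+29+25+10+78=325 → 661/986 = 0.6704
Lowest is class 'fear' with precision = 0.638.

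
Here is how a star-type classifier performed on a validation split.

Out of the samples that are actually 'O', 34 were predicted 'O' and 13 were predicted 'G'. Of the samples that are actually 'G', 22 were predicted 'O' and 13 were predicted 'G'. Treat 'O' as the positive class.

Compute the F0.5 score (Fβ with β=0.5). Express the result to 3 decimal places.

0.627

Fβ = (1+β²)·TP / ((1+β²)·TP + β²·FN + FP), with β²=1/4
= 1.25·34 / (1.25·34 + 0.25·13 + 22) = 0.627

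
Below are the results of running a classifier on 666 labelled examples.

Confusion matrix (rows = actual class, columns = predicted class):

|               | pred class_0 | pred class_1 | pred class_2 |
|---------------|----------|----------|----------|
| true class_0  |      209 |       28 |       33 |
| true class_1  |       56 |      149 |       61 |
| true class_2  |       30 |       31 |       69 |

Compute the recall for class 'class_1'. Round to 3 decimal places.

recall = TP/(TP+FN).
class_1: TP=149, FN=56+61=117 → 149/266 = 0.5602

0.560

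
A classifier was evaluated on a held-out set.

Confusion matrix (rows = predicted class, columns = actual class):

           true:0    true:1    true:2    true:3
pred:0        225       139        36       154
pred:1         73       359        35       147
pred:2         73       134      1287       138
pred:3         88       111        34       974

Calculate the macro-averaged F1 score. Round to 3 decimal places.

0.642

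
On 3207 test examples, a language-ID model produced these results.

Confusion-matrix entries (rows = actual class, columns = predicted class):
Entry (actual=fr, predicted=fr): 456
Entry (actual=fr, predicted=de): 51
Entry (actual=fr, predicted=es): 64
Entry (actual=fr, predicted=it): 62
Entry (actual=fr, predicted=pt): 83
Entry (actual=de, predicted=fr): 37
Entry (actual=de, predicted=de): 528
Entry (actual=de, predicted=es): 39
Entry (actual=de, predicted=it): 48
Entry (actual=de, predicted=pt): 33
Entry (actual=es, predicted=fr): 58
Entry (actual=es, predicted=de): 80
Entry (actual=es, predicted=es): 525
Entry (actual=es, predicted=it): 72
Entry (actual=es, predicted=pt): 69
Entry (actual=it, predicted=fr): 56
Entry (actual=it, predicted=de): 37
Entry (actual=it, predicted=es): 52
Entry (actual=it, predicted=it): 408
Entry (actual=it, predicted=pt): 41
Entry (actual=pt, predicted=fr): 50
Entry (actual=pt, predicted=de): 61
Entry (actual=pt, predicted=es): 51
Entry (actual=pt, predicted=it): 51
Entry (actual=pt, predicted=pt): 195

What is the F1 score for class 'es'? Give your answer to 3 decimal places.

0.684

Take TP from the diagonal, FP from the rest of the 'es' prediction marginal, FN from the rest of the 'es' actual marginal.
F1 score = 2·TP/(2·TP+FP+FN).
es: TP=525, FP=64+39+52+51=206, FN=58+80+72+69=279 → 1050/1535 = 0.6840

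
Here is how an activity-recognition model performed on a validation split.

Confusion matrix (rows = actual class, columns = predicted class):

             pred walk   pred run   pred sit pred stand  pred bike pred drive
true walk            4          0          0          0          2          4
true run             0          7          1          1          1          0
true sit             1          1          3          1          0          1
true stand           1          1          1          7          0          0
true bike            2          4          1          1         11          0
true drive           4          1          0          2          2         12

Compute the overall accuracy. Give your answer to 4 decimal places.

Accuracy = trace / total = (4+7+3+7+11+12=44) / 77 = 44/77 = 0.5714

0.5714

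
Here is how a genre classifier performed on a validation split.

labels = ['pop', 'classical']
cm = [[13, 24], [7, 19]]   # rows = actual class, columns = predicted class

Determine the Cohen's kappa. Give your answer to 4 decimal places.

0.0748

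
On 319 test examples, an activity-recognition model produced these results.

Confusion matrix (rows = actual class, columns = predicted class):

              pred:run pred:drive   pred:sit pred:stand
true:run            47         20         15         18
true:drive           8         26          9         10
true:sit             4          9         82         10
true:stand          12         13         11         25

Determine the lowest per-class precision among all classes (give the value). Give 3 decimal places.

Per-class precision (TP/(TP+FP)):
  run: TP=47, FP=8+4+12=24 → 47/71 = 0.6620
  drive: TP=26, FP=20+9+13=42 → 26/68 = 0.3824
  sit: TP=82, FP=15+9+11=35 → 82/117 = 0.7009
  stand: TP=25, FP=18+10+10=38 → 25/63 = 0.3968
Lowest is class 'drive' with precision = 0.382.

0.382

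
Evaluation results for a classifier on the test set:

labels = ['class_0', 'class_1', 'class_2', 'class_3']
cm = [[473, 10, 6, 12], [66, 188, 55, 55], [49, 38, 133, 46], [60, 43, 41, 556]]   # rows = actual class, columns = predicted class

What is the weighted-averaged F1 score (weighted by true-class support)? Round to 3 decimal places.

0.729

Per-class F1 score (2·TP/(2·TP+FP+FN)):
  class_0: TP=473, FP=66+49+60=175, FN=10+6+12=28 → 946/1149 = 0.8233
  class_1: TP=188, FP=10+38+43=91, FN=66+55+55=176 → 376/643 = 0.5848
  class_2: TP=133, FP=6+55+41=102, FN=49+38+46=133 → 266/501 = 0.5309
  class_3: TP=556, FP=12+55+46=113, FN=60+43+41=144 → 1112/1369 = 0.8123
Weighted-F1 score = Σ (supportᵢ/N)·F1 scoreᵢ with N=1831: (501/1831)·0.8233 + (364/1831)·0.5848 + (266/1831)·0.5309 + (700/1831)·0.8123 = 0.729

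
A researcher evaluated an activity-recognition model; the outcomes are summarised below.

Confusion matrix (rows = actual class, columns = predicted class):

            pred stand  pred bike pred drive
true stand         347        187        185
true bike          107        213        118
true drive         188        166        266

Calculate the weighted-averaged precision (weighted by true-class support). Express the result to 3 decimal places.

Per-class precision (TP/(TP+FP)):
  stand: TP=347, FP=107+188=295 → 347/642 = 0.5405
  bike: TP=213, FP=187+166=353 → 213/566 = 0.3763
  drive: TP=266, FP=185+118=303 → 266/569 = 0.4675
Weighted-precision = Σ (supportᵢ/N)·precisionᵢ with N=1777: (719/1777)·0.5405 + (438/1777)·0.3763 + (620/1777)·0.4675 = 0.475

0.475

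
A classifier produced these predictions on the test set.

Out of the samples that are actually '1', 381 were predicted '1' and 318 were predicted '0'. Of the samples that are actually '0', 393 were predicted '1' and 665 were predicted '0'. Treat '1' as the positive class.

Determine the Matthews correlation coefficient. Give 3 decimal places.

MCC = (TP·TN − FP·FN) / √((TP+FP)(TP+FN)(TN+FP)(TN+FN))
Numerator = 381·665 − 393·318 = 128391
Denominator = √(774·699·1058·983) = √562674614364 = 750116.4005
MCC = 128391 / 750116.4005 = 0.171

0.171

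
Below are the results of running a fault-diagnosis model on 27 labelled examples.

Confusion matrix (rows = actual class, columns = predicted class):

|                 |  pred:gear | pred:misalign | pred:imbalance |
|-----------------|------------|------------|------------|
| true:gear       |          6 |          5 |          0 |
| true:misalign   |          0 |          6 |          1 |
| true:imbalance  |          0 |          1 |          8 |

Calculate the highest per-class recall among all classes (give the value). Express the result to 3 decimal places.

0.889

Per-class recall (TP/(TP+FN)):
  gear: TP=6, FN=5+0=5 → 6/11 = 0.5455
  misalign: TP=6, FN=0+1=1 → 6/7 = 0.8571
  imbalance: TP=8, FN=0+1=1 → 8/9 = 0.8889
Highest is class 'imbalance' with recall = 0.889.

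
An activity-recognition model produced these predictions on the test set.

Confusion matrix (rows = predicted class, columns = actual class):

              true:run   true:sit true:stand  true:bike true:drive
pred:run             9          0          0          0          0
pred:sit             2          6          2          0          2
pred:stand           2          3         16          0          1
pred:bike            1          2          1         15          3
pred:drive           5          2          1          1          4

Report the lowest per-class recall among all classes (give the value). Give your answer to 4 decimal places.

Per-class recall (TP/(TP+FN)):
  run: TP=9, FN=2+2+1+5=10 → 9/19 = 0.47368
  sit: TP=6, FN=0+3+2+2=7 → 6/13 = 0.46154
  stand: TP=16, FN=0+2+1+1=4 → 16/20 = 0.80000
  bike: TP=15, FN=0+0+0+1=1 → 15/16 = 0.93750
  drive: TP=4, FN=0+2+1+3=6 → 4/10 = 0.40000
Lowest is class 'drive' with recall = 0.4000.

0.4000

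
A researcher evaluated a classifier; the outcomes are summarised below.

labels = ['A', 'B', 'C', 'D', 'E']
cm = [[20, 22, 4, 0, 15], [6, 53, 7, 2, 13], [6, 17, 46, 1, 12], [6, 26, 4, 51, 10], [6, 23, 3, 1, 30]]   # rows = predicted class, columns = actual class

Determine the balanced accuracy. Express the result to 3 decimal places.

Balanced accuracy = mean of per-class recall.
  A: recall = 20/44 = 0.4545
  B: recall = 53/141 = 0.3759
  C: recall = 46/64 = 0.7188
  D: recall = 51/55 = 0.9273
  E: recall = 30/80 = 0.3750
Mean = (0.4545 + 0.3759 + 0.7188 + 0.9273 + 0.3750) / 5 = 0.570

0.570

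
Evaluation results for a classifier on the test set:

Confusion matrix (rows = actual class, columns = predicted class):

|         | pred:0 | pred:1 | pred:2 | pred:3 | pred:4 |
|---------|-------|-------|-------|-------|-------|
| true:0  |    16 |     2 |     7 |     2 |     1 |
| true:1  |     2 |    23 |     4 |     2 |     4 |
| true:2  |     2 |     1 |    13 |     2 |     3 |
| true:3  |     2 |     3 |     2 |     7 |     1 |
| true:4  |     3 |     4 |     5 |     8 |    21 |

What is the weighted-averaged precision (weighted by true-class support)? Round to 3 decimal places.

0.606

Per-class precision (TP/(TP+FP)):
  0: TP=16, FP=2+2+2+3=9 → 16/25 = 0.6400
  1: TP=23, FP=2+1+3+4=10 → 23/33 = 0.6970
  2: TP=13, FP=7+4+2+5=18 → 13/31 = 0.4194
  3: TP=7, FP=2+2+2+8=14 → 7/21 = 0.3333
  4: TP=21, FP=1+4+3+1=9 → 21/30 = 0.7000
Weighted-precision = Σ (supportᵢ/N)·precisionᵢ with N=140: (28/140)·0.6400 + (35/140)·0.6970 + (21/140)·0.4194 + (15/140)·0.3333 + (41/140)·0.7000 = 0.606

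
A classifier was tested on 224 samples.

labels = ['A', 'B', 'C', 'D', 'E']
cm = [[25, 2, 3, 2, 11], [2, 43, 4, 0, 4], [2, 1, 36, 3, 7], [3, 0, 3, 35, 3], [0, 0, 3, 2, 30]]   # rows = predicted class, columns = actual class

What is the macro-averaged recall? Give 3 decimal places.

0.766

Per-class recall (TP/(TP+FN)):
  A: TP=25, FN=2+2+3+0=7 → 25/32 = 0.7813
  B: TP=43, FN=2+1+0+0=3 → 43/46 = 0.9348
  C: TP=36, FN=3+4+3+3=13 → 36/49 = 0.7347
  D: TP=35, FN=2+0+3+2=7 → 35/42 = 0.8333
  E: TP=30, FN=11+4+7+3=25 → 30/55 = 0.5455
Macro-recall = mean = (0.7813 + 0.9348 + 0.7347 + 0.8333 + 0.5455) / 5 = 0.766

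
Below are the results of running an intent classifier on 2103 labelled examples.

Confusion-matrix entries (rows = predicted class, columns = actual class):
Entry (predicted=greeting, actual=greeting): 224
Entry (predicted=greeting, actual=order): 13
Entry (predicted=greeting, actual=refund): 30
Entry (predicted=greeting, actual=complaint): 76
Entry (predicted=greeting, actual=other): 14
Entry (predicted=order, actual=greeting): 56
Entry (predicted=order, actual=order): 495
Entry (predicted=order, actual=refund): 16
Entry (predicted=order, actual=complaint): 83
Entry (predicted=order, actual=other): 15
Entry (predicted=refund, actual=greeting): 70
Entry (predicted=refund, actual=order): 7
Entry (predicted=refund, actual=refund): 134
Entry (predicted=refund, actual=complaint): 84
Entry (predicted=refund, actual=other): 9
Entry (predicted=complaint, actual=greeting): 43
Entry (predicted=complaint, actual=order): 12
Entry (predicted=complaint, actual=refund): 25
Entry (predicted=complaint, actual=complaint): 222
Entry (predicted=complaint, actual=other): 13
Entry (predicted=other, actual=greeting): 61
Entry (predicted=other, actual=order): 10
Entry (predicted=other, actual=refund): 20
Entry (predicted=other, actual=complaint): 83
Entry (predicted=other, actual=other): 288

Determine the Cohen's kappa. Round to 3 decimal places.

Observed agreement pₒ = trace/N = 1363/2103 = 0.6481
Expected agreement pₑ = Σ (rowᵢ·colᵢ)/N² = (454·357 + 537·665 + 225·304 + 548·315 + 339·462)/2103² = 0.2073
κ = (pₒ − pₑ)/(1 − pₑ) = (0.6481 − 0.2073)/(1 − 0.2073) = 0.556

0.556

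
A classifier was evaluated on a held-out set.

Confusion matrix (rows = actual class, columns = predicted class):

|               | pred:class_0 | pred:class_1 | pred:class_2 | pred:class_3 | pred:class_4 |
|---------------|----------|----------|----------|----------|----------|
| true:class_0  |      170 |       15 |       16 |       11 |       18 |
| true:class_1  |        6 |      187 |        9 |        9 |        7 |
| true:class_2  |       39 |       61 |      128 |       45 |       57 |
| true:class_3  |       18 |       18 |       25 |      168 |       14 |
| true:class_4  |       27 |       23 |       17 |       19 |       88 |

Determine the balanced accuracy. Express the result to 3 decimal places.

0.636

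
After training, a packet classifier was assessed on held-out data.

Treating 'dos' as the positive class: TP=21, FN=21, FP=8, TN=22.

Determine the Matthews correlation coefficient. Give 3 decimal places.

0.235

MCC = (TP·TN − FP·FN) / √((TP+FP)(TP+FN)(TN+FP)(TN+FN))
Numerator = 21·22 − 8·21 = 294
Denominator = √(29·42·30·43) = √1571220 = 1253.4831
MCC = 294 / 1253.4831 = 0.235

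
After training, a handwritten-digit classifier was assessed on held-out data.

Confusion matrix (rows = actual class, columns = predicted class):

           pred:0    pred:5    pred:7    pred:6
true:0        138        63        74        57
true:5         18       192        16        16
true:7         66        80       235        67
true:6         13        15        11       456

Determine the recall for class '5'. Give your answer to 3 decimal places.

0.793

recall = TP/(TP+FN).
5: TP=192, FN=18+16+16=50 → 192/242 = 0.7934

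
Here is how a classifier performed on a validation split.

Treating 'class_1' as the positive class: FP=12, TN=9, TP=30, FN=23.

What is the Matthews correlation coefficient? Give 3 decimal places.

-0.005

MCC = (TP·TN − FP·FN) / √((TP+FP)(TP+FN)(TN+FP)(TN+FN))
Numerator = 30·9 − 12·23 = -6
Denominator = √(42·53·21·32) = √1495872 = 1223.0585
MCC = -6 / 1223.0585 = -0.005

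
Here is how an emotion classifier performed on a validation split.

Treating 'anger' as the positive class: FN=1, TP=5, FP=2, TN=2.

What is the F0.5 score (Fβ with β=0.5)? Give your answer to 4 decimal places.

Fβ = (1+β²)·TP / ((1+β²)·TP + β²·FN + FP), with β²=1/4
= 1.25·5 / (1.25·5 + 0.25·1 + 2) = 0.7353

0.7353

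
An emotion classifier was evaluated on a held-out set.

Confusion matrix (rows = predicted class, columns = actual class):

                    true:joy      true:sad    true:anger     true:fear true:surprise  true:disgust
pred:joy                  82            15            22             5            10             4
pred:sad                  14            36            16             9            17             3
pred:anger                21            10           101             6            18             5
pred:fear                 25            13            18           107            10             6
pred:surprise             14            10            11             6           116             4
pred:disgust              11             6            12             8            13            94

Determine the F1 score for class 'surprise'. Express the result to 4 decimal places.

One-vs-rest for 'surprise': TP = diagonal; FP = other classes predicted 'surprise'; FN = 'surprise' predicted as other.
F1 score = 2·TP/(2·TP+FP+FN).
surprise: TP=116, FP=14+10+11+6+4=45, FN=10+17+18+10+13=68 → 232/345 = 0.67246

0.6725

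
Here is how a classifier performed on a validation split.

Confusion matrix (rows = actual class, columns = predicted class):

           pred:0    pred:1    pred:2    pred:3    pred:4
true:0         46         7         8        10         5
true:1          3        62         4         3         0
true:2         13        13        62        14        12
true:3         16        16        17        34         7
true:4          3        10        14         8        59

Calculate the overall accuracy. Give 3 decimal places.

0.590

Accuracy = trace / total = (46+62+62+34+59=263) / 446 = 263/446 = 0.590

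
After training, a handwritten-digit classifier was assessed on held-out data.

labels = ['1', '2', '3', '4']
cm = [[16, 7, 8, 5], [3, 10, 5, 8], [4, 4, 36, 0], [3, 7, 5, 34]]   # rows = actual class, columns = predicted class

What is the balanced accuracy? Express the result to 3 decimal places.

Balanced accuracy = mean of per-class recall.
  1: recall = 16/36 = 0.4444
  2: recall = 10/26 = 0.3846
  3: recall = 36/44 = 0.8182
  4: recall = 34/49 = 0.6939
Mean = (0.4444 + 0.3846 + 0.8182 + 0.6939) / 4 = 0.585

0.585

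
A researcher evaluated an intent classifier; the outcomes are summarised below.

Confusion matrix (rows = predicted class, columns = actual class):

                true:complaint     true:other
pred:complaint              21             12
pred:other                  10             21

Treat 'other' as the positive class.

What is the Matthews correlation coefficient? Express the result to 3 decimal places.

MCC = (TP·TN − FP·FN) / √((TP+FP)(TP+FN)(TN+FP)(TN+FN))
Numerator = 21·21 − 10·12 = 321
Denominator = √(31·33·31·33) = √1046529 = 1023.0000
MCC = 321 / 1023.0000 = 0.314

0.314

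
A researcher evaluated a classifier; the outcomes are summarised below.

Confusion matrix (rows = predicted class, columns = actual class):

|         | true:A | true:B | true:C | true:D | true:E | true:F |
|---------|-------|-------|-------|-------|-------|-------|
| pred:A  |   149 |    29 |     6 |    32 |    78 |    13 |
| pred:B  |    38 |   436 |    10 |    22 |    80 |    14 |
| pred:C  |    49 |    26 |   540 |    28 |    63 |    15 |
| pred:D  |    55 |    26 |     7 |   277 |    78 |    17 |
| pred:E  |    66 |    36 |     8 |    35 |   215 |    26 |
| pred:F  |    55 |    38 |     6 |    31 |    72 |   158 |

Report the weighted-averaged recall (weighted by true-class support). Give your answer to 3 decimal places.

0.626

Per-class recall (TP/(TP+FN)):
  A: TP=149, FN=38+49+55+66+55=263 → 149/412 = 0.3617
  B: TP=436, FN=29+26+26+36+38=155 → 436/591 = 0.7377
  C: TP=540, FN=6+10+7+8+6=37 → 540/577 = 0.9359
  D: TP=277, FN=32+22+28+35+31=148 → 277/425 = 0.6518
  E: TP=215, FN=78+80+63+78+72=371 → 215/586 = 0.3669
  F: TP=158, FN=13+14+15+17+26=85 → 158/243 = 0.6502
Weighted-recall = Σ (supportᵢ/N)·recallᵢ with N=2834: (412/2834)·0.3617 + (591/2834)·0.7377 + (577/2834)·0.9359 + (425/2834)·0.6518 + (586/2834)·0.3669 + (243/2834)·0.6502 = 0.626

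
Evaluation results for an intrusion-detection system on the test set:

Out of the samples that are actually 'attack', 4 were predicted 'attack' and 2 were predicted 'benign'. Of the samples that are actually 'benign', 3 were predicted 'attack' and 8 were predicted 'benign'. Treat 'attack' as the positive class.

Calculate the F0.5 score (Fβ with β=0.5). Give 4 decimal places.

0.5882

Fβ = (1+β²)·TP / ((1+β²)·TP + β²·FN + FP), with β²=1/4
= 1.25·4 / (1.25·4 + 0.25·2 + 3) = 0.5882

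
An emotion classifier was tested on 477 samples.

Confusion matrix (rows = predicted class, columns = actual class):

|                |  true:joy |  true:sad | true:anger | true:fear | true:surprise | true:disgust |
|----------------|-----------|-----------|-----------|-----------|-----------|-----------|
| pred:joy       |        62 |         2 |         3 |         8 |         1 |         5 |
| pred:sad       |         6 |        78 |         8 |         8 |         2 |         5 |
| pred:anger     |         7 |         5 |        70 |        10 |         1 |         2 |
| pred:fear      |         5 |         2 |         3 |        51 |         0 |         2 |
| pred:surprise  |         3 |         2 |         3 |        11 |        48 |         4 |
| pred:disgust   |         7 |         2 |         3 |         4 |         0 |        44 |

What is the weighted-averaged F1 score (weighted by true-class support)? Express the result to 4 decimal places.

Per-class F1 score (2·TP/(2·TP+FP+FN)):
  joy: TP=62, FP=2+3+8+1+5=19, FN=6+7+5+3+7=28 → 124/171 = 0.72515
  sad: TP=78, FP=6+8+8+2+5=29, FN=2+5+2+2+2=13 → 156/198 = 0.78788
  anger: TP=70, FP=7+5+10+1+2=25, FN=3+8+3+3+3=20 → 140/185 = 0.75676
  fear: TP=51, FP=5+2+3+0+2=12, FN=8+8+10+11+4=41 → 102/155 = 0.65806
  surprise: TP=48, FP=3+2+3+11+4=23, FN=1+2+1+0+0=4 → 96/123 = 0.78049
  disgust: TP=44, FP=7+2+3+4+0=16, FN=5+5+2+2+4=18 → 88/122 = 0.72131
Weighted-F1 score = Σ (supportᵢ/N)·F1 scoreᵢ with N=477: (90/477)·0.72515 + (91/477)·0.78788 + (90/477)·0.75676 + (92/477)·0.65806 + (52/477)·0.78049 + (62/477)·0.72131 = 0.7357

0.7357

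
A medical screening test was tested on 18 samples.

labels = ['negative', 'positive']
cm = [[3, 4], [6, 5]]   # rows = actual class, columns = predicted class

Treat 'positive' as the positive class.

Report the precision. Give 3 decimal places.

Precision = TP/(TP+FP) = 5/(5+4) = 5/9 = 0.556

0.556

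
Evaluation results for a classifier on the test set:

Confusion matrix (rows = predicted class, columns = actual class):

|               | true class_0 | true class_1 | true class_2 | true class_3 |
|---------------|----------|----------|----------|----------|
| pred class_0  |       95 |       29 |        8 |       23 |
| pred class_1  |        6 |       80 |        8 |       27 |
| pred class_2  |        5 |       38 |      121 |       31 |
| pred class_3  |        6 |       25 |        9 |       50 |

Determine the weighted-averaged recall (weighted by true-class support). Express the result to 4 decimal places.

Per-class recall (TP/(TP+FN)):
  class_0: TP=95, FN=6+5+6=17 → 95/112 = 0.84821
  class_1: TP=80, FN=29+38+25=92 → 80/172 = 0.46512
  class_2: TP=121, FN=8+8+9=25 → 121/146 = 0.82877
  class_3: TP=50, FN=23+27+31=81 → 50/131 = 0.38168
Weighted-recall = Σ (supportᵢ/N)·recallᵢ with N=561: (112/561)·0.84821 + (172/561)·0.46512 + (146/561)·0.82877 + (131/561)·0.38168 = 0.6168

0.6168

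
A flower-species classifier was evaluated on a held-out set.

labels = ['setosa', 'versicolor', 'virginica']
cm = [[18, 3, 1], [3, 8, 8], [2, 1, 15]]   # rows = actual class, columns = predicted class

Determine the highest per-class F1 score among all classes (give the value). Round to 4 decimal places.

Per-class F1 score (2·TP/(2·TP+FP+FN)):
  setosa: TP=18, FP=3+2=5, FN=3+1=4 → 36/45 = 0.80000
  versicolor: TP=8, FP=3+1=4, FN=3+8=11 → 16/31 = 0.51613
  virginica: TP=15, FP=1+8=9, FN=2+1=3 → 30/42 = 0.71429
Highest is class 'setosa' with F1 score = 0.8000.

0.8000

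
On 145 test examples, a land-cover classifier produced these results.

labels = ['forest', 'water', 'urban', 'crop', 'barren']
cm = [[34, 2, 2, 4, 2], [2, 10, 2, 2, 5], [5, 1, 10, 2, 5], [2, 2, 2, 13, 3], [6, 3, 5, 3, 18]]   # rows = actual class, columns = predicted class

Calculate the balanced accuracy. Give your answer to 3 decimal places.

0.558

Balanced accuracy = mean of per-class recall.
  forest: recall = 34/44 = 0.7727
  water: recall = 10/21 = 0.4762
  urban: recall = 10/23 = 0.4348
  crop: recall = 13/22 = 0.5909
  barren: recall = 18/35 = 0.5143
Mean = (0.7727 + 0.4762 + 0.4348 + 0.5909 + 0.5143) / 5 = 0.558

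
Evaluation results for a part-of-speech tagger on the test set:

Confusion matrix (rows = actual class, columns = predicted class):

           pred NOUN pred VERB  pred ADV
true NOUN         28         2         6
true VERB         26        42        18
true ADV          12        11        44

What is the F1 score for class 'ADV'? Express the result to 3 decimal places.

0.652

Treat 'ADV' as positive and all other classes as negative.
F1 score = 2·TP/(2·TP+FP+FN).
ADV: TP=44, FP=6+18=24, FN=12+11=23 → 88/135 = 0.6519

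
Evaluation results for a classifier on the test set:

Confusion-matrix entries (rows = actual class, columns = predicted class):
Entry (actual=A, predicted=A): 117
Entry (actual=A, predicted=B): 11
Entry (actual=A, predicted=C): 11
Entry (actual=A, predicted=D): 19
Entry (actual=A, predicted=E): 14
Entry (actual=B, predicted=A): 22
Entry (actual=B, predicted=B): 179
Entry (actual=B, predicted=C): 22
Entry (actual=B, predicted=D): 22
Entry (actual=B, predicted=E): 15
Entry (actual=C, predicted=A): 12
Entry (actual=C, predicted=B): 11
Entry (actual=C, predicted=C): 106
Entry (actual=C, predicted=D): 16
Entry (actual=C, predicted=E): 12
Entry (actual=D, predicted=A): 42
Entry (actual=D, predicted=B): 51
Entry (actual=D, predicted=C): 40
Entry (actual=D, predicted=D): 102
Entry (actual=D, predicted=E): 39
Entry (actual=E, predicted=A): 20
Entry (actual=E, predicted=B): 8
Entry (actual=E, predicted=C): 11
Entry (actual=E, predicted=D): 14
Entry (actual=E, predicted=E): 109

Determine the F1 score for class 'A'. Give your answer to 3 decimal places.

0.608

F1 score = 2·TP/(2·TP+FP+FN).
A: TP=117, FP=22+12+42+20=96, FN=11+11+19+14=55 → 234/385 = 0.6078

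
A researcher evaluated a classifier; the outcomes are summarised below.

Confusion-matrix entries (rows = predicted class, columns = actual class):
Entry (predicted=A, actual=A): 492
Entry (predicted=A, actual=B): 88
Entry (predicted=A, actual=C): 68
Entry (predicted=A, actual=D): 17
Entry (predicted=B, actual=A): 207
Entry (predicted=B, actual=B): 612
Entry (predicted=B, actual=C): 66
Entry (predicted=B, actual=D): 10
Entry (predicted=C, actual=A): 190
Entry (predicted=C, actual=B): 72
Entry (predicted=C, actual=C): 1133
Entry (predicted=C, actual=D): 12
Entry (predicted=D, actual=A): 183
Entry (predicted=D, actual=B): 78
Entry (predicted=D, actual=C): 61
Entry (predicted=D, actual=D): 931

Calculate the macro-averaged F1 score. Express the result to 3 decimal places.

Per-class F1 score (2·TP/(2·TP+FP+FN)):
  A: TP=492, FP=88+68+17=173, FN=207+190+183=580 → 984/1737 = 0.5665
  B: TP=612, FP=207+66+10=283, FN=88+72+78=238 → 1224/1745 = 0.7014
  C: TP=1133, FP=190+72+12=274, FN=68+66+61=195 → 2266/2735 = 0.8285
  D: TP=931, FP=183+78+61=322, FN=17+10+12=39 → 1862/2223 = 0.8376
Macro-F1 score = mean = (0.5665 + 0.7014 + 0.8285 + 0.8376) / 4 = 0.734

0.734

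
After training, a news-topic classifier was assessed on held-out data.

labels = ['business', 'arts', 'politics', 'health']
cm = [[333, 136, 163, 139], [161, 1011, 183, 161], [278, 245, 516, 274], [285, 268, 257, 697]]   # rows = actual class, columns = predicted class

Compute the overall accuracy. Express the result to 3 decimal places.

0.501

Accuracy = trace / total = (333+1011+516+697=2557) / 5107 = 2557/5107 = 0.501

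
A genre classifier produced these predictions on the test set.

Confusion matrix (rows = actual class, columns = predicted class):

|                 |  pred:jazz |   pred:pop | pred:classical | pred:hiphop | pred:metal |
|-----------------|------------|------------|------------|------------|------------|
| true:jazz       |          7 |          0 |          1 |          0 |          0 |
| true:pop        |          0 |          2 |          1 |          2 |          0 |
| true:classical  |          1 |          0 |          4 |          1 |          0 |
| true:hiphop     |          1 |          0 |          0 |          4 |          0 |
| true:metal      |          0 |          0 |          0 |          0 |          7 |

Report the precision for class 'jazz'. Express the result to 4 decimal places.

0.7778

precision = TP/(TP+FP).
jazz: TP=7, FP=0+1+1+0=2 → 7/9 = 0.77778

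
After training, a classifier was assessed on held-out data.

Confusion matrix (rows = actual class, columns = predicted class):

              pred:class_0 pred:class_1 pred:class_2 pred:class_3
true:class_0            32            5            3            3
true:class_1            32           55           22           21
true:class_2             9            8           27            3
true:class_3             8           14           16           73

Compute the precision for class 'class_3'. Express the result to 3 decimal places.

Treat 'class_3' as positive and all other classes as negative.
precision = TP/(TP+FP).
class_3: TP=73, FP=3+21+3=27 → 73/100 = 0.7300

0.730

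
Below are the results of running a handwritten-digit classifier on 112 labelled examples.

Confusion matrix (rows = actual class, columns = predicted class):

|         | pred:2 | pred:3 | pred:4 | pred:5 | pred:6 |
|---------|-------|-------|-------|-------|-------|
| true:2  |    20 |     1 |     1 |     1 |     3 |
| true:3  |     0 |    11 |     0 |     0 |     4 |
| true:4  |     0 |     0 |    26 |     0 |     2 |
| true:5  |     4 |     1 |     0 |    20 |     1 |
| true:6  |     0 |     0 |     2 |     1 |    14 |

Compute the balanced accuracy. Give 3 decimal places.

0.805

Balanced accuracy = mean of per-class recall.
  2: recall = 20/26 = 0.7692
  3: recall = 11/15 = 0.7333
  4: recall = 26/28 = 0.9286
  5: recall = 20/26 = 0.7692
  6: recall = 14/17 = 0.8235
Mean = (0.7692 + 0.7333 + 0.9286 + 0.7692 + 0.8235) / 5 = 0.805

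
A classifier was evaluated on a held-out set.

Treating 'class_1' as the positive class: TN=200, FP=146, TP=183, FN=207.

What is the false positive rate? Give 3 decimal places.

FPR = FP/(FP+TN) = 146/(146+200) = 0.422

0.422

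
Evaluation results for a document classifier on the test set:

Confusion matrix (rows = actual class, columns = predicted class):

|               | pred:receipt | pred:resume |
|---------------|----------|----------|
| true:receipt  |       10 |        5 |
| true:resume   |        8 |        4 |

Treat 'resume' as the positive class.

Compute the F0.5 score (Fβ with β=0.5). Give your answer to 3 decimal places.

0.417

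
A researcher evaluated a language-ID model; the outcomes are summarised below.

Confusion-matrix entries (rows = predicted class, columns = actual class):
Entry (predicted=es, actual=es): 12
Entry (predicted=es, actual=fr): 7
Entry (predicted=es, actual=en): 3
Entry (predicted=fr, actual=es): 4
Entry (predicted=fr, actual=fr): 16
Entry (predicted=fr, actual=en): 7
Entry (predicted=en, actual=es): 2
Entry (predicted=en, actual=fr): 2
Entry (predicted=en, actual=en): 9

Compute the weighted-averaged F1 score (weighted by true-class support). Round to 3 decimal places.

Per-class F1 score (2·TP/(2·TP+FP+FN)):
  es: TP=12, FP=7+3=10, FN=4+2=6 → 24/40 = 0.6000
  fr: TP=16, FP=4+7=11, FN=7+2=9 → 32/52 = 0.6154
  en: TP=9, FP=2+2=4, FN=3+7=10 → 18/32 = 0.5625
Weighted-F1 score = Σ (supportᵢ/N)·F1 scoreᵢ with N=62: (18/62)·0.6000 + (25/62)·0.6154 + (19/62)·0.5625 = 0.595

0.595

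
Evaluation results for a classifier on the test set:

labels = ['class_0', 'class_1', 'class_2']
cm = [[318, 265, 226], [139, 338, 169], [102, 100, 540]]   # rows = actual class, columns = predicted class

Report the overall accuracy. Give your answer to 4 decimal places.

0.5444

Accuracy = trace / total = (318+338+540=1196) / 2197 = 1196/2197 = 0.5444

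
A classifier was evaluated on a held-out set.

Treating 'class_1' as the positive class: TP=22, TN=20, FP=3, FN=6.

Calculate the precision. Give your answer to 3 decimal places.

0.880

Precision = TP/(TP+FP) = 22/(22+3) = 22/25 = 0.880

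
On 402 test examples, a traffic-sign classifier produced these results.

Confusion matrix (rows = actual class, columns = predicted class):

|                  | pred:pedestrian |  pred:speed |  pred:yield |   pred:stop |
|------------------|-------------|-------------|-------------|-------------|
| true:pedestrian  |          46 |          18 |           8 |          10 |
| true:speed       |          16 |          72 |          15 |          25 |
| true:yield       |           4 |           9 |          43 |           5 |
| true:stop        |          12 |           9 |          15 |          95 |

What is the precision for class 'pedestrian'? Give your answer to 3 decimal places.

One-vs-rest for 'pedestrian': TP = diagonal; FP = other classes predicted 'pedestrian'; FN = 'pedestrian' predicted as other.
precision = TP/(TP+FP).
pedestrian: TP=46, FP=16+4+12=32 → 46/78 = 0.5897

0.590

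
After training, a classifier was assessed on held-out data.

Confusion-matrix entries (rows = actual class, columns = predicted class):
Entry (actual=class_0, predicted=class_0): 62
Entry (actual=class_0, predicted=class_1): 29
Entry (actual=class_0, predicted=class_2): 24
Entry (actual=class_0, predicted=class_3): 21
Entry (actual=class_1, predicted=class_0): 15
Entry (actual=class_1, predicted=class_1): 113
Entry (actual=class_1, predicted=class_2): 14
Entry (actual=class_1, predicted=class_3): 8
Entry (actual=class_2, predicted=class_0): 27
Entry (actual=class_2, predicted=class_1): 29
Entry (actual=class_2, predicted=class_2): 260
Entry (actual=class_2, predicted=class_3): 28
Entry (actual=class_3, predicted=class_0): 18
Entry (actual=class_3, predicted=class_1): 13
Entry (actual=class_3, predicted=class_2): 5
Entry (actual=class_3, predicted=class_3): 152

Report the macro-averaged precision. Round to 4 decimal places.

Per-class precision (TP/(TP+FP)):
  class_0: TP=62, FP=15+27+18=60 → 62/122 = 0.50820
  class_1: TP=113, FP=29+29+13=71 → 113/184 = 0.61413
  class_2: TP=260, FP=24+14+5=43 → 260/303 = 0.85809
  class_3: TP=152, FP=21+8+28=57 → 152/209 = 0.72727
Macro-precision = mean = (0.50820 + 0.61413 + 0.85809 + 0.72727) / 4 = 0.6769

0.6769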